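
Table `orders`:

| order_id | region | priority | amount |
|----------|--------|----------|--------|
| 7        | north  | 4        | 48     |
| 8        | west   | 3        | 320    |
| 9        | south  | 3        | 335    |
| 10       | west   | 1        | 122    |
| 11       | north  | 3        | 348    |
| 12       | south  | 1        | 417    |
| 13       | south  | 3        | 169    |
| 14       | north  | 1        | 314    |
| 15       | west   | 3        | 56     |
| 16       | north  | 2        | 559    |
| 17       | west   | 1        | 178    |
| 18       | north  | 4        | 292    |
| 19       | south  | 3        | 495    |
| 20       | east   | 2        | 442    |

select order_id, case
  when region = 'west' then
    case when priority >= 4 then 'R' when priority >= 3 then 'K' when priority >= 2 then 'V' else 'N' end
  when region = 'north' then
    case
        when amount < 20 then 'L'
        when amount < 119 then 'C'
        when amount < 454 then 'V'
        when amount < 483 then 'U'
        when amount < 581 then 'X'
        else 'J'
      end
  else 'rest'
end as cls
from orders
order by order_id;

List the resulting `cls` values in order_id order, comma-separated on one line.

order_id=7: region='north' → inner[amount < 119] → C
order_id=8: region='west' → inner[priority >= 3] → K
order_id=9: region='south' → outer ELSE → rest
order_id=10: region='west' → inner[ELSE] → N
order_id=11: region='north' → inner[amount < 454] → V
order_id=12: region='south' → outer ELSE → rest
order_id=13: region='south' → outer ELSE → rest
order_id=14: region='north' → inner[amount < 454] → V
order_id=15: region='west' → inner[priority >= 3] → K
order_id=16: region='north' → inner[amount < 581] → X
order_id=17: region='west' → inner[ELSE] → N
order_id=18: region='north' → inner[amount < 454] → V
order_id=19: region='south' → outer ELSE → rest
order_id=20: region='east' → outer ELSE → rest

C, K, rest, N, V, rest, rest, V, K, X, N, V, rest, rest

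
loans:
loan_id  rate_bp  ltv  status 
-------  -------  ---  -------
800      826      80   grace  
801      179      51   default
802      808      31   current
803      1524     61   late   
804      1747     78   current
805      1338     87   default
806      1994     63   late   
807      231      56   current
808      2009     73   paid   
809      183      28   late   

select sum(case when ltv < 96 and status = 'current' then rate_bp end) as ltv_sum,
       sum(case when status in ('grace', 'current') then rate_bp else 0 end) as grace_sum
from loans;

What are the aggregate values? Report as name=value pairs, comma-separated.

ltv_sum=2786, grace_sum=3612

[ltv_sum: ltv < 96 and status = 'current']
loan_id=800: ✗
loan_id=801: ✗
loan_id=802: ✓ → 808
loan_id=803: ✗
loan_id=804: ✓ → 1747
loan_id=805: ✗
loan_id=806: ✗
loan_id=807: ✓ → 231
loan_id=808: ✗
loan_id=809: ✗
ltv_sum = 808 + 1747 + 231 = 2786
—
[grace_sum: status in ('grace', 'current')]
loan_id=800: ✓ → 826
loan_id=801: ✗
loan_id=802: ✓ → 808
loan_id=803: ✗
loan_id=804: ✓ → 1747
loan_id=805: ✗
loan_id=806: ✗
loan_id=807: ✓ → 231
loan_id=808: ✗
loan_id=809: ✗
grace_sum = 826 + 808 + 1747 + 231 = 3612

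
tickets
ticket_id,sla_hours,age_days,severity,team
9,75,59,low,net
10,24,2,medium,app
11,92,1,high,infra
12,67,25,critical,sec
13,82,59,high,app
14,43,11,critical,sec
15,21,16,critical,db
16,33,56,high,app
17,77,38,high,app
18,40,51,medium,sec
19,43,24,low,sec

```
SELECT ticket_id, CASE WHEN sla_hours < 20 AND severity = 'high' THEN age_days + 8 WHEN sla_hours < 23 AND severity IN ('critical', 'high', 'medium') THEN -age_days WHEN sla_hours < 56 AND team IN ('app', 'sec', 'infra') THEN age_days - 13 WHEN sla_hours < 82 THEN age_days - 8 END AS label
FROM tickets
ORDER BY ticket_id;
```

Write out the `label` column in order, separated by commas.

ticket_id=9: sla_hours < 82 → 51
ticket_id=10: sla_hours < 56 AND team IN ('app', 'sec', 'infra') → -11
ticket_id=11: (no match → NULL) → NULL
ticket_id=12: sla_hours < 82 → 17
ticket_id=13: (no match → NULL) → NULL
ticket_id=14: sla_hours < 56 AND team IN ('app', 'sec', 'infra') → -2
ticket_id=15: sla_hours < 23 AND severity IN ('critical', 'high', 'medium') → -16
ticket_id=16: sla_hours < 56 AND team IN ('app', 'sec', 'infra') → 43
ticket_id=17: sla_hours < 82 → 30
ticket_id=18: sla_hours < 56 AND team IN ('app', 'sec', 'infra') → 38
ticket_id=19: sla_hours < 56 AND team IN ('app', 'sec', 'infra') → 11

51, -11, NULL, 17, NULL, -2, -16, 43, 30, 38, 11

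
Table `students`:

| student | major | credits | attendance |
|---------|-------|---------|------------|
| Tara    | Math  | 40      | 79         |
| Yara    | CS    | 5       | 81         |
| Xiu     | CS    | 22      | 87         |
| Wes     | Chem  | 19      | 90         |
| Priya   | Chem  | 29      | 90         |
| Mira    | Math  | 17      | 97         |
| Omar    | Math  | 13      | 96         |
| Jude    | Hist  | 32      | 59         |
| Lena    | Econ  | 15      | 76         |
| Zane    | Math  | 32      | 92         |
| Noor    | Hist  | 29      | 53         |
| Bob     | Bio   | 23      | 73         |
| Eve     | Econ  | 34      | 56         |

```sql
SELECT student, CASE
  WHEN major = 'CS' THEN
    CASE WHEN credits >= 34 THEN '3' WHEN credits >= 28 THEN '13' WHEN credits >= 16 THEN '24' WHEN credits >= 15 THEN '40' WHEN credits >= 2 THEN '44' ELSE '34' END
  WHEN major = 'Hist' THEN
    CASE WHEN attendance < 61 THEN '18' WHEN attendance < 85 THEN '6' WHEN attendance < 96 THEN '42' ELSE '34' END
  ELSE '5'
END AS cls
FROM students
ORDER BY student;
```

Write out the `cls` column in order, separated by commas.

5, 5, 18, 5, 5, 18, 5, 5, 5, 5, 24, 44, 5

student=Bob: major='Bio' → outer ELSE → 5
student=Eve: major='Econ' → outer ELSE → 5
student=Jude: major='Hist' → inner[attendance < 61] → 18
student=Lena: major='Econ' → outer ELSE → 5
student=Mira: major='Math' → outer ELSE → 5
student=Noor: major='Hist' → inner[attendance < 61] → 18
student=Omar: major='Math' → outer ELSE → 5
student=Priya: major='Chem' → outer ELSE → 5
student=Tara: major='Math' → outer ELSE → 5
student=Wes: major='Chem' → outer ELSE → 5
student=Xiu: major='CS' → inner[credits >= 16] → 24
student=Yara: major='CS' → inner[credits >= 2] → 44
student=Zane: major='Math' → outer ELSE → 5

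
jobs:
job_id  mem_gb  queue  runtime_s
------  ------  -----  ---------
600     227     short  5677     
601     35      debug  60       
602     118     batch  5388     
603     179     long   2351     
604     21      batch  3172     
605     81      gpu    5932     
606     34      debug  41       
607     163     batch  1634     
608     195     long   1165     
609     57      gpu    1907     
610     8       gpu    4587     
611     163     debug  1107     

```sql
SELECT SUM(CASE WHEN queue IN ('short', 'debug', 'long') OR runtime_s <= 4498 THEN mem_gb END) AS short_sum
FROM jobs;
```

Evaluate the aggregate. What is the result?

1074

job_id=600: ✓ → 227
job_id=601: ✓ → 35
job_id=602: ✗
job_id=603: ✓ → 179
job_id=604: ✓ → 21
job_id=605: ✗
job_id=606: ✓ → 34
job_id=607: ✓ → 163
job_id=608: ✓ → 195
job_id=609: ✓ → 57
job_id=610: ✗
job_id=611: ✓ → 163
short_sum = 227 + 35 + 179 + 21 + 34 + 163 + 195 + 57 + 163 = 1074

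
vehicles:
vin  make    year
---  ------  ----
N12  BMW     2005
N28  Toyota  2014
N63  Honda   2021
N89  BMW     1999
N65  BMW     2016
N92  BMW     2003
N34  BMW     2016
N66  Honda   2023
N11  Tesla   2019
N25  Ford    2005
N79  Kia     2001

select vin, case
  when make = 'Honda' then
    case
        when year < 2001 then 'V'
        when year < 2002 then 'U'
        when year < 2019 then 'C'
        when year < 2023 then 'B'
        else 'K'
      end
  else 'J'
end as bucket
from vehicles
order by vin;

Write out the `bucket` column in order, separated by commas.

vin=N11: make='Tesla' → outer ELSE → J
vin=N12: make='BMW' → outer ELSE → J
vin=N25: make='Ford' → outer ELSE → J
vin=N28: make='Toyota' → outer ELSE → J
vin=N34: make='BMW' → outer ELSE → J
vin=N63: make='Honda' → inner[year < 2023] → B
vin=N65: make='BMW' → outer ELSE → J
vin=N66: make='Honda' → inner[ELSE] → K
vin=N79: make='Kia' → outer ELSE → J
vin=N89: make='BMW' → outer ELSE → J
vin=N92: make='BMW' → outer ELSE → J

J, J, J, J, J, B, J, K, J, J, J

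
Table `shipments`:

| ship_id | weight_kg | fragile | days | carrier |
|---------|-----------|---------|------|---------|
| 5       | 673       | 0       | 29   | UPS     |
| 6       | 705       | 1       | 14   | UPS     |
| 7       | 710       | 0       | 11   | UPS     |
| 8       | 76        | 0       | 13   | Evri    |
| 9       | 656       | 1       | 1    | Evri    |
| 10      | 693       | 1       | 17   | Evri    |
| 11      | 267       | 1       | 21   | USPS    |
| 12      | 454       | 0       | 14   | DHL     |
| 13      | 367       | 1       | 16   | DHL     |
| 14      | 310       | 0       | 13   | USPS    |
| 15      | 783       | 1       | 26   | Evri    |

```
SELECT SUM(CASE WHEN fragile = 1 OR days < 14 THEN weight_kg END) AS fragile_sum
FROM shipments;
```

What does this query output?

4567

ship_id=5: ✗
ship_id=6: ✓ → 705
ship_id=7: ✓ → 710
ship_id=8: ✓ → 76
ship_id=9: ✓ → 656
ship_id=10: ✓ → 693
ship_id=11: ✓ → 267
ship_id=12: ✗
ship_id=13: ✓ → 367
ship_id=14: ✓ → 310
ship_id=15: ✓ → 783
fragile_sum = 705 + 710 + 76 + 656 + 693 + 267 + 367 + 310 + 783 = 4567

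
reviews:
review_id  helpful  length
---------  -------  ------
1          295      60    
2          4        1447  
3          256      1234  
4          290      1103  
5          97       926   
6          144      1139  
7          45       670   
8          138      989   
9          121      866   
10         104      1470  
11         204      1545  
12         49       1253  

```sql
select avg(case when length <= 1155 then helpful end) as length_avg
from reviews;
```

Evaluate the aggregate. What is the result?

review_id=1: ✓ → 295
review_id=2: ✗
review_id=3: ✗
review_id=4: ✓ → 290
review_id=5: ✓ → 97
review_id=6: ✓ → 144
review_id=7: ✓ → 45
review_id=8: ✓ → 138
review_id=9: ✓ → 121
review_id=10: ✗
review_id=11: ✗
review_id=12: ✗
length_avg = (295 + 290 + 97 + 144 + 45 + 138 + 121) / 7 = 161.4285714286

161.4285714286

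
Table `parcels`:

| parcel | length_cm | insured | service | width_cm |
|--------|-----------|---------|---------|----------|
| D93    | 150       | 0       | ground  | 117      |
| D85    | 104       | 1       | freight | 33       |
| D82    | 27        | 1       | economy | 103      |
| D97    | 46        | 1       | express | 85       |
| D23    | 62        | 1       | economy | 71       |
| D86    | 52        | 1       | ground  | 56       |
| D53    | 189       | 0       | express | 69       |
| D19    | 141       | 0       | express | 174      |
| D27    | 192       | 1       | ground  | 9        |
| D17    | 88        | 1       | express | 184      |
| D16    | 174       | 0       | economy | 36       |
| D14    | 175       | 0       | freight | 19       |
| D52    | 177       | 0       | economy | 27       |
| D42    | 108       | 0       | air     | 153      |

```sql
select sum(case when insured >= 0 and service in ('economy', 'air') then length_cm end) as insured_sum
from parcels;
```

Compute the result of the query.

parcel=D93: ✗
parcel=D85: ✗
parcel=D82: ✓ → 27
parcel=D97: ✗
parcel=D23: ✓ → 62
parcel=D86: ✗
parcel=D53: ✗
parcel=D19: ✗
parcel=D27: ✗
parcel=D17: ✗
parcel=D16: ✓ → 174
parcel=D14: ✗
parcel=D52: ✓ → 177
parcel=D42: ✓ → 108
insured_sum = 27 + 62 + 174 + 177 + 108 = 548

548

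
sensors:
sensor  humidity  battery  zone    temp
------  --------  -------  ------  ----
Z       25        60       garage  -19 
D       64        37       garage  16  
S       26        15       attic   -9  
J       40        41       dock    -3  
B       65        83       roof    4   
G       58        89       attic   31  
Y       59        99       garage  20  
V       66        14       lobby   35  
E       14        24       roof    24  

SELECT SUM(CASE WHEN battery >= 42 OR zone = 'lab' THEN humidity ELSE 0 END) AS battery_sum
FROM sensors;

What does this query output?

sensor=Z: ✓ → 25
sensor=D: ✗
sensor=S: ✗
sensor=J: ✗
sensor=B: ✓ → 65
sensor=G: ✓ → 58
sensor=Y: ✓ → 59
sensor=V: ✗
sensor=E: ✗
battery_sum = 25 + 65 + 58 + 59 = 207

207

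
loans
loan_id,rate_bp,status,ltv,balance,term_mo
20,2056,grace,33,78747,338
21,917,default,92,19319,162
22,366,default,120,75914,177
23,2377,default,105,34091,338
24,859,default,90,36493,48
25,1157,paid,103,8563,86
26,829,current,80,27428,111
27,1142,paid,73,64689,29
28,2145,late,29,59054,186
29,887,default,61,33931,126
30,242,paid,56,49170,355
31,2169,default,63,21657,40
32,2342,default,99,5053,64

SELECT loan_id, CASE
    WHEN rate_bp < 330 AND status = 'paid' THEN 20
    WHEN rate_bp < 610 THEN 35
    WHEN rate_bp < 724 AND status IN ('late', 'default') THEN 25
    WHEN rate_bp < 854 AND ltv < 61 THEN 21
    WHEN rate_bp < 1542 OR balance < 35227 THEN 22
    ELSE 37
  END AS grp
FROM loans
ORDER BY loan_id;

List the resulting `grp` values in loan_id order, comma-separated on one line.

loan_id=20: ELSE → 37
loan_id=21: rate_bp < 1542 OR balance < 35227 → 22
loan_id=22: rate_bp < 610 → 35
loan_id=23: rate_bp < 1542 OR balance < 35227 → 22
loan_id=24: rate_bp < 1542 OR balance < 35227 → 22
loan_id=25: rate_bp < 1542 OR balance < 35227 → 22
loan_id=26: rate_bp < 1542 OR balance < 35227 → 22
loan_id=27: rate_bp < 1542 OR balance < 35227 → 22
loan_id=28: ELSE → 37
loan_id=29: rate_bp < 1542 OR balance < 35227 → 22
loan_id=30: rate_bp < 330 AND status = 'paid' → 20
loan_id=31: rate_bp < 1542 OR balance < 35227 → 22
loan_id=32: rate_bp < 1542 OR balance < 35227 → 22

37, 22, 35, 22, 22, 22, 22, 22, 37, 22, 20, 22, 22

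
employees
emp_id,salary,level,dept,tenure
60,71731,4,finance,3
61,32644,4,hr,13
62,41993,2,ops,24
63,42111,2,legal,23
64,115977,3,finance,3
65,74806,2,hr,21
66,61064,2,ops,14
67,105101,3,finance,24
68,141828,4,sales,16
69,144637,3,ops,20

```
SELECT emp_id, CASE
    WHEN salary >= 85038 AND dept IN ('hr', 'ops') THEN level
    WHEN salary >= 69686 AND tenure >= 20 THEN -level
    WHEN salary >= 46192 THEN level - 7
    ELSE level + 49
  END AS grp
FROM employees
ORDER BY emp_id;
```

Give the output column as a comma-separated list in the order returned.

-3, 53, 51, 51, -4, -2, -5, -3, -3, 3

emp_id=60: salary >= 46192 → -3
emp_id=61: ELSE → 53
emp_id=62: ELSE → 51
emp_id=63: ELSE → 51
emp_id=64: salary >= 46192 → -4
emp_id=65: salary >= 69686 AND tenure >= 20 → -2
emp_id=66: salary >= 46192 → -5
emp_id=67: salary >= 69686 AND tenure >= 20 → -3
emp_id=68: salary >= 46192 → -3
emp_id=69: salary >= 85038 AND dept IN ('hr', 'ops') → 3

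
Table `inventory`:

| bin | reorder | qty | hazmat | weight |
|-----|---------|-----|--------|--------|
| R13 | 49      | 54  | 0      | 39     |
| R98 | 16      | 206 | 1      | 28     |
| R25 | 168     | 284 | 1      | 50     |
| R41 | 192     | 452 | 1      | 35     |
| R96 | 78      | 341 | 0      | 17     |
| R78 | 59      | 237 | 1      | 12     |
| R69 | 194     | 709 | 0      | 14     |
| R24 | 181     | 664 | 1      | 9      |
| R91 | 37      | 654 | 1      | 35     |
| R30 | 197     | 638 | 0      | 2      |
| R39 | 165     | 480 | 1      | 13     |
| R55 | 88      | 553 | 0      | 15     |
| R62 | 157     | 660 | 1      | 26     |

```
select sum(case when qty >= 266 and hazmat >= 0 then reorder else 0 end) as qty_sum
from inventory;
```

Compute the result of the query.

bin=R13: ✗
bin=R98: ✗
bin=R25: ✓ → 168
bin=R41: ✓ → 192
bin=R96: ✓ → 78
bin=R78: ✗
bin=R69: ✓ → 194
bin=R24: ✓ → 181
bin=R91: ✓ → 37
bin=R30: ✓ → 197
bin=R39: ✓ → 165
bin=R55: ✓ → 88
bin=R62: ✓ → 157
qty_sum = 168 + 192 + 78 + 194 + 181 + 37 + 197 + 165 + 88 + 157 = 1457

1457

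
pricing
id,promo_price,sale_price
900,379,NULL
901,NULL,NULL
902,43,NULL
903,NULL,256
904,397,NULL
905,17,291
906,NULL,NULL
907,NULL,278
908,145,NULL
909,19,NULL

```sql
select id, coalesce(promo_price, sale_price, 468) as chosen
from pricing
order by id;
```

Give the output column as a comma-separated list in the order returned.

379, 468, 43, 256, 397, 17, 468, 278, 145, 19

id=900: promo_price=379 → 379
id=901: promo_price=NULL, sale_price=NULL, → literal 468 → 468
id=902: promo_price=43 → 43
id=903: promo_price=NULL, sale_price=256 → 256
id=904: promo_price=397 → 397
id=905: promo_price=17 → 17
id=906: promo_price=NULL, sale_price=NULL, → literal 468 → 468
id=907: promo_price=NULL, sale_price=278 → 278
id=908: promo_price=145 → 145
id=909: promo_price=19 → 19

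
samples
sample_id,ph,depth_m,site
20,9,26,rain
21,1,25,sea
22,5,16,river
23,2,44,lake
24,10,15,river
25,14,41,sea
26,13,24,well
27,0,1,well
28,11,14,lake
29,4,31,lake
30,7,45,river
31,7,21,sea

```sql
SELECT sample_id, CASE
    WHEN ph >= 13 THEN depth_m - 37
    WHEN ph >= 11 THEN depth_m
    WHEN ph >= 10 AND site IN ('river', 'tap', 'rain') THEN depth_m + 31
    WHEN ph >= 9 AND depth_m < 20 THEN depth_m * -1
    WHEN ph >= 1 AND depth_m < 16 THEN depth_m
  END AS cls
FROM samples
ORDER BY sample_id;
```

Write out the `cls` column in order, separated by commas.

NULL, NULL, NULL, NULL, 46, 4, -13, NULL, 14, NULL, NULL, NULL

sample_id=20: (no match → NULL) → NULL
sample_id=21: (no match → NULL) → NULL
sample_id=22: (no match → NULL) → NULL
sample_id=23: (no match → NULL) → NULL
sample_id=24: ph >= 10 AND site IN ('river', 'tap', 'rain') → 46
sample_id=25: ph >= 13 → 4
sample_id=26: ph >= 13 → -13
sample_id=27: (no match → NULL) → NULL
sample_id=28: ph >= 11 → 14
sample_id=29: (no match → NULL) → NULL
sample_id=30: (no match → NULL) → NULL
sample_id=31: (no match → NULL) → NULL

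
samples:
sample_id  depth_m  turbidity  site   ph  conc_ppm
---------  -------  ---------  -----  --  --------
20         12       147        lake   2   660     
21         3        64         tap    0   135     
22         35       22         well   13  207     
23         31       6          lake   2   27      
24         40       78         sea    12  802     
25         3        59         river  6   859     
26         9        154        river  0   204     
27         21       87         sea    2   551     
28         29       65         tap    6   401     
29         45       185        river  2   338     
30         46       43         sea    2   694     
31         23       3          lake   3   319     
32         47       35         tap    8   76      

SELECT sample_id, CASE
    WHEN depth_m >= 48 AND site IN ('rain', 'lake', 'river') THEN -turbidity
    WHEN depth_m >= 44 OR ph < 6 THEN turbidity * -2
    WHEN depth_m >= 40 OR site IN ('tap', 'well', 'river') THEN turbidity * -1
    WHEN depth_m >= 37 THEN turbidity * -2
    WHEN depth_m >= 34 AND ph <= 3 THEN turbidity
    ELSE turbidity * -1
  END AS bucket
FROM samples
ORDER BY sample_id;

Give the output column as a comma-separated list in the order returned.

-294, -128, -22, -12, -78, -59, -308, -174, -65, -370, -86, -6, -70

sample_id=20: depth_m >= 44 OR ph < 6 → -294
sample_id=21: depth_m >= 44 OR ph < 6 → -128
sample_id=22: depth_m >= 40 OR site IN ('tap', 'well', 'river') → -22
sample_id=23: depth_m >= 44 OR ph < 6 → -12
sample_id=24: depth_m >= 40 OR site IN ('tap', 'well', 'river') → -78
sample_id=25: depth_m >= 40 OR site IN ('tap', 'well', 'river') → -59
sample_id=26: depth_m >= 44 OR ph < 6 → -308
sample_id=27: depth_m >= 44 OR ph < 6 → -174
sample_id=28: depth_m >= 40 OR site IN ('tap', 'well', 'river') → -65
sample_id=29: depth_m >= 44 OR ph < 6 → -370
sample_id=30: depth_m >= 44 OR ph < 6 → -86
sample_id=31: depth_m >= 44 OR ph < 6 → -6
sample_id=32: depth_m >= 44 OR ph < 6 → -70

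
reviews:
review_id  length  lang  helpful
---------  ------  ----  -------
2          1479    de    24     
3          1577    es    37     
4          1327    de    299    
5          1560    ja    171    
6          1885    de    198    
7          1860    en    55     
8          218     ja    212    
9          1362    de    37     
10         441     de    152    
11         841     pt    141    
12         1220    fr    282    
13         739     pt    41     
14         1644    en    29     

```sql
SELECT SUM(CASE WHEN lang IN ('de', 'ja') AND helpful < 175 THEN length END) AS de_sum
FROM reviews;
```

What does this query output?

review_id=2: ✓ → 1479
review_id=3: ✗
review_id=4: ✗
review_id=5: ✓ → 1560
review_id=6: ✗
review_id=7: ✗
review_id=8: ✗
review_id=9: ✓ → 1362
review_id=10: ✓ → 441
review_id=11: ✗
review_id=12: ✗
review_id=13: ✗
review_id=14: ✗
de_sum = 1479 + 1560 + 1362 + 441 = 4842

4842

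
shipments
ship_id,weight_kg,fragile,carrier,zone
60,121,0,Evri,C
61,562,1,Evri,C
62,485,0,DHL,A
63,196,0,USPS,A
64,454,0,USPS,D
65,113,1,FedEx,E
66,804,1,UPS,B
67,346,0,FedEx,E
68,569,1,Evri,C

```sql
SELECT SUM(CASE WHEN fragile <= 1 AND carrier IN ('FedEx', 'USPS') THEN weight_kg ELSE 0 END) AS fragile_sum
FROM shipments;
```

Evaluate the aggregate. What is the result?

1109

ship_id=60: ✗
ship_id=61: ✗
ship_id=62: ✗
ship_id=63: ✓ → 196
ship_id=64: ✓ → 454
ship_id=65: ✓ → 113
ship_id=66: ✗
ship_id=67: ✓ → 346
ship_id=68: ✗
fragile_sum = 196 + 454 + 113 + 346 = 1109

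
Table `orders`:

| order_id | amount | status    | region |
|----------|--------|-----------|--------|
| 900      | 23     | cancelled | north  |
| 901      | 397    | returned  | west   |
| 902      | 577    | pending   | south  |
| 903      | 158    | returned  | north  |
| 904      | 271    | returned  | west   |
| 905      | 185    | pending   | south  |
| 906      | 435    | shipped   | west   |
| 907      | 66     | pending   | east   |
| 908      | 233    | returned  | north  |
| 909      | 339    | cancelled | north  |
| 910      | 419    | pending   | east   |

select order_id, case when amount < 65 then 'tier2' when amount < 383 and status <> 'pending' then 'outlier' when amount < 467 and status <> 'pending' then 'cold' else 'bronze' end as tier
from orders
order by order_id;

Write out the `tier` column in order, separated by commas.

tier2, cold, bronze, outlier, outlier, bronze, cold, bronze, outlier, outlier, bronze

order_id=900: amount < 65 → tier2
order_id=901: amount < 467 and status <> 'pending' → cold
order_id=902: ELSE → bronze
order_id=903: amount < 383 and status <> 'pending' → outlier
order_id=904: amount < 383 and status <> 'pending' → outlier
order_id=905: ELSE → bronze
order_id=906: amount < 467 and status <> 'pending' → cold
order_id=907: ELSE → bronze
order_id=908: amount < 383 and status <> 'pending' → outlier
order_id=909: amount < 383 and status <> 'pending' → outlier
order_id=910: ELSE → bronze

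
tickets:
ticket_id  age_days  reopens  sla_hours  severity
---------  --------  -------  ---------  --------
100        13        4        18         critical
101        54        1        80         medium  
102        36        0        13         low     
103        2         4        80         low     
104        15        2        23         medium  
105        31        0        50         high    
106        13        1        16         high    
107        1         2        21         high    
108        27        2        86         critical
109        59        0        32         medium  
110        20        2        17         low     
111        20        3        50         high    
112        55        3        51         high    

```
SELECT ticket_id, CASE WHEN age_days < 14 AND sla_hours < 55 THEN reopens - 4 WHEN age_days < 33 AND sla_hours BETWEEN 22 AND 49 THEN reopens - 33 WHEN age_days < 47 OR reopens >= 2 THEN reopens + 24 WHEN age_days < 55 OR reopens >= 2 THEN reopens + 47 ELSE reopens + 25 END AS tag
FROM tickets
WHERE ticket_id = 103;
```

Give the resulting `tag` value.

28

ticket_id = 103: age_days=2, reopens=4, sla_hours=80, severity=low.
age_days < 14 AND sla_hours < 55 → false
age_days < 33 AND sla_hours BETWEEN 22 AND 49 → false
age_days < 47 OR reopens >= 2 → true → 28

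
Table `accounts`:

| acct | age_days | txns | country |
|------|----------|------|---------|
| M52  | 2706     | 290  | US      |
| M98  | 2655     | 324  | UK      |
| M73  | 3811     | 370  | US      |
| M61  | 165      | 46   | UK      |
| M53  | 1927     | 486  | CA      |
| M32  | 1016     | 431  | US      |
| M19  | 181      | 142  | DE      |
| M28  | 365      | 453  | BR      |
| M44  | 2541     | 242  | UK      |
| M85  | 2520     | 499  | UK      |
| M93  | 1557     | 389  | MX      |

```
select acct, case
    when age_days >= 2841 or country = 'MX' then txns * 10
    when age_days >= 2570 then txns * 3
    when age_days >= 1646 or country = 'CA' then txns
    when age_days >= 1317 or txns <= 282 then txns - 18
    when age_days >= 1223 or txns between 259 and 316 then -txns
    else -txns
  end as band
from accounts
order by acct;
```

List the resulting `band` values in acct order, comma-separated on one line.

acct=M19: age_days >= 1317 or txns <= 282 → 124
acct=M28: ELSE → -453
acct=M32: ELSE → -431
acct=M44: age_days >= 1646 or country = 'CA' → 242
acct=M52: age_days >= 2570 → 870
acct=M53: age_days >= 1646 or country = 'CA' → 486
acct=M61: age_days >= 1317 or txns <= 282 → 28
acct=M73: age_days >= 2841 or country = 'MX' → 3700
acct=M85: age_days >= 1646 or country = 'CA' → 499
acct=M93: age_days >= 2841 or country = 'MX' → 3890
acct=M98: age_days >= 2570 → 972

124, -453, -431, 242, 870, 486, 28, 3700, 499, 3890, 972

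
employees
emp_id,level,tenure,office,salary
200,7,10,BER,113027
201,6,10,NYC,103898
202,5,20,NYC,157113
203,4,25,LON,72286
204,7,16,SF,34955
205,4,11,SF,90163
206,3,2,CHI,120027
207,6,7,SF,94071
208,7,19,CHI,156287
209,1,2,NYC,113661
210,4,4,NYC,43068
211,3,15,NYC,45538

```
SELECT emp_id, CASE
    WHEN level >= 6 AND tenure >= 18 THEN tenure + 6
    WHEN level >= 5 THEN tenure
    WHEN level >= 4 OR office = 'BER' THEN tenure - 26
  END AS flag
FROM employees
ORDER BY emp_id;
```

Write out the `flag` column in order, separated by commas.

10, 10, 20, -1, 16, -15, NULL, 7, 25, NULL, -22, NULL

emp_id=200: level >= 5 → 10
emp_id=201: level >= 5 → 10
emp_id=202: level >= 5 → 20
emp_id=203: level >= 4 OR office = 'BER' → -1
emp_id=204: level >= 5 → 16
emp_id=205: level >= 4 OR office = 'BER' → -15
emp_id=206: (no match → NULL) → NULL
emp_id=207: level >= 5 → 7
emp_id=208: level >= 6 AND tenure >= 18 → 25
emp_id=209: (no match → NULL) → NULL
emp_id=210: level >= 4 OR office = 'BER' → -22
emp_id=211: (no match → NULL) → NULL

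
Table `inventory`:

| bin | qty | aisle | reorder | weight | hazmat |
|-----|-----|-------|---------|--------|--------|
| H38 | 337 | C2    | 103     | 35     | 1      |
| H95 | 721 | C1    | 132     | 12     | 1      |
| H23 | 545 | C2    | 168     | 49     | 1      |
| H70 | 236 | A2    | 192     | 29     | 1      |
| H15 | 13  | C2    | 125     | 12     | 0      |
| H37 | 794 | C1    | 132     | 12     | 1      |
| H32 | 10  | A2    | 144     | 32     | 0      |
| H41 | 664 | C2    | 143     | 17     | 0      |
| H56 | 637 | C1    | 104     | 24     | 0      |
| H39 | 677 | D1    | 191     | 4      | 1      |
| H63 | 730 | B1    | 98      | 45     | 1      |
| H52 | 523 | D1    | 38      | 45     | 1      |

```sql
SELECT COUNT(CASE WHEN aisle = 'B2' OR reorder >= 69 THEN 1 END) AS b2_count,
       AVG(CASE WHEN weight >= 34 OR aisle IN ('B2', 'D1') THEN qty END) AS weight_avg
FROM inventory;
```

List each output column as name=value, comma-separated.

b2_count=11, weight_avg=562.4

[b2_count: aisle = 'B2' OR reorder >= 69]
bin=H38: ✓ → 1
bin=H95: ✓ → 1
bin=H23: ✓ → 1
bin=H70: ✓ → 1
bin=H15: ✓ → 1
bin=H37: ✓ → 1
bin=H32: ✓ → 1
bin=H41: ✓ → 1
bin=H56: ✓ → 1
bin=H39: ✓ → 1
bin=H63: ✓ → 1
bin=H52: ✗
b2_count = COUNT(1, 1, 1, 1, 1, 1, 1, 1, 1, 1, 1) = 11
—
[weight_avg: weight >= 34 OR aisle IN ('B2', 'D1')]
bin=H38: ✓ → 337
bin=H95: ✗
bin=H23: ✓ → 545
bin=H70: ✗
bin=H15: ✗
bin=H37: ✗
bin=H32: ✗
bin=H41: ✗
bin=H56: ✗
bin=H39: ✓ → 677
bin=H63: ✓ → 730
bin=H52: ✓ → 523
weight_avg = (337 + 545 + 677 + 730 + 523) / 5 = 562.4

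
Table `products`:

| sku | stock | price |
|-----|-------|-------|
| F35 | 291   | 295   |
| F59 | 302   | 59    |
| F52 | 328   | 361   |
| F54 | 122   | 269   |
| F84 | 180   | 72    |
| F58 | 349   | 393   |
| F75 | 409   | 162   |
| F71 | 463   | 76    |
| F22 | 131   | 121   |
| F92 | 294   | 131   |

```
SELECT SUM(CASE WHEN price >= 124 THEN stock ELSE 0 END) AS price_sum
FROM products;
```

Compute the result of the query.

1793

sku=F35: ✓ → 291
sku=F59: ✗
sku=F52: ✓ → 328
sku=F54: ✓ → 122
sku=F84: ✗
sku=F58: ✓ → 349
sku=F75: ✓ → 409
sku=F71: ✗
sku=F22: ✗
sku=F92: ✓ → 294
price_sum = 291 + 328 + 122 + 349 + 409 + 294 = 1793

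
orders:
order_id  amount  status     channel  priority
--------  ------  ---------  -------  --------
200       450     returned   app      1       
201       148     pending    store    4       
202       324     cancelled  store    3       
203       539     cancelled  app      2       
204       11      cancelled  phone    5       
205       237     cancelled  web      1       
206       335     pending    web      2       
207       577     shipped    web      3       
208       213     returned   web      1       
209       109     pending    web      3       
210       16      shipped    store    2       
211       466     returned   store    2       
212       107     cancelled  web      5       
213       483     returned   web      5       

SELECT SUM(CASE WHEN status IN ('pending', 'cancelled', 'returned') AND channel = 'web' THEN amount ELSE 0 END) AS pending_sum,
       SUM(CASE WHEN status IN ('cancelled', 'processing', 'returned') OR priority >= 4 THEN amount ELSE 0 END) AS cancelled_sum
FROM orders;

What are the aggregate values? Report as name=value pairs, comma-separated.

[pending_sum: status IN ('pending', 'cancelled', 'returned') AND channel = 'web']
order_id=200: ✗
order_id=201: ✗
order_id=202: ✗
order_id=203: ✗
order_id=204: ✗
order_id=205: ✓ → 237
order_id=206: ✓ → 335
order_id=207: ✗
order_id=208: ✓ → 213
order_id=209: ✓ → 109
order_id=210: ✗
order_id=211: ✗
order_id=212: ✓ → 107
order_id=213: ✓ → 483
pending_sum = 237 + 335 + 213 + 109 + 107 + 483 = 1484
—
[cancelled_sum: status IN ('cancelled', 'processing', 'returned') OR priority >= 4]
order_id=200: ✓ → 450
order_id=201: ✓ → 148
order_id=202: ✓ → 324
order_id=203: ✓ → 539
order_id=204: ✓ → 11
order_id=205: ✓ → 237
order_id=206: ✗
order_id=207: ✗
order_id=208: ✓ → 213
order_id=209: ✗
order_id=210: ✗
order_id=211: ✓ → 466
order_id=212: ✓ → 107
order_id=213: ✓ → 483
cancelled_sum = 450 + 148 + 324 + 539 + 11 + 237 + 213 + 466 + 107 + 483 = 2978

pending_sum=1484, cancelled_sum=2978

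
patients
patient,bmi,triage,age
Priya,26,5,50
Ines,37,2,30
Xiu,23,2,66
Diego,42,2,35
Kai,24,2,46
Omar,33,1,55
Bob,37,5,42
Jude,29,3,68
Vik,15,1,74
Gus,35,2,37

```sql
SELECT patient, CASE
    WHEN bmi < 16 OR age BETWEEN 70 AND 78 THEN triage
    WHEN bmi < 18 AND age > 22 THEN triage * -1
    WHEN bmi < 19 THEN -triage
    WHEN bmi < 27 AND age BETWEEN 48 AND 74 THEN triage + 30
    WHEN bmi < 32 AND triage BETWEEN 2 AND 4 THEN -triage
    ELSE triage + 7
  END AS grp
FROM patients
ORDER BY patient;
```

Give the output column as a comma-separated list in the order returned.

patient=Bob: ELSE → 12
patient=Diego: ELSE → 9
patient=Gus: ELSE → 9
patient=Ines: ELSE → 9
patient=Jude: bmi < 32 AND triage BETWEEN 2 AND 4 → -3
patient=Kai: bmi < 32 AND triage BETWEEN 2 AND 4 → -2
patient=Omar: ELSE → 8
patient=Priya: bmi < 27 AND age BETWEEN 48 AND 74 → 35
patient=Vik: bmi < 16 OR age BETWEEN 70 AND 78 → 1
patient=Xiu: bmi < 27 AND age BETWEEN 48 AND 74 → 32

12, 9, 9, 9, -3, -2, 8, 35, 1, 32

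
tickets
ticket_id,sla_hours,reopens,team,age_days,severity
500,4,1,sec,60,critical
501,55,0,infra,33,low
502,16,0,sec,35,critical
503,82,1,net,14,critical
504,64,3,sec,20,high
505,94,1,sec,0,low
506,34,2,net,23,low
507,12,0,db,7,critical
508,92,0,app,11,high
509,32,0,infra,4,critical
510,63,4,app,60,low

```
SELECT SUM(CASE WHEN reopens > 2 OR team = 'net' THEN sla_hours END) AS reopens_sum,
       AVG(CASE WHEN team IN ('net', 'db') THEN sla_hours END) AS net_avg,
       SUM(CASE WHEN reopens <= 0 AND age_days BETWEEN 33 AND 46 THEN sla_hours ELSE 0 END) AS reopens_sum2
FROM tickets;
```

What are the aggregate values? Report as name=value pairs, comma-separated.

reopens_sum=243, net_avg=42.6666666667, reopens_sum2=71

[reopens_sum: reopens > 2 OR team = 'net']
ticket_id=500: ✗
ticket_id=501: ✗
ticket_id=502: ✗
ticket_id=503: ✓ → 82
ticket_id=504: ✓ → 64
ticket_id=505: ✗
ticket_id=506: ✓ → 34
ticket_id=507: ✗
ticket_id=508: ✗
ticket_id=509: ✗
ticket_id=510: ✓ → 63
reopens_sum = 82 + 64 + 34 + 63 = 243
—
[net_avg: team IN ('net', 'db')]
ticket_id=500: ✗
ticket_id=501: ✗
ticket_id=502: ✗
ticket_id=503: ✓ → 82
ticket_id=504: ✗
ticket_id=505: ✗
ticket_id=506: ✓ → 34
ticket_id=507: ✓ → 12
ticket_id=508: ✗
ticket_id=509: ✗
ticket_id=510: ✗
net_avg = (82 + 34 + 12) / 3 = 42.6666666667
—
[reopens_sum2: reopens <= 0 AND age_days BETWEEN 33 AND 46]
ticket_id=500: ✗
ticket_id=501: ✓ → 55
ticket_id=502: ✓ → 16
ticket_id=503: ✗
ticket_id=504: ✗
ticket_id=505: ✗
ticket_id=506: ✗
ticket_id=507: ✗
ticket_id=508: ✗
ticket_id=509: ✗
ticket_id=510: ✗
reopens_sum2 = 55 + 16 = 71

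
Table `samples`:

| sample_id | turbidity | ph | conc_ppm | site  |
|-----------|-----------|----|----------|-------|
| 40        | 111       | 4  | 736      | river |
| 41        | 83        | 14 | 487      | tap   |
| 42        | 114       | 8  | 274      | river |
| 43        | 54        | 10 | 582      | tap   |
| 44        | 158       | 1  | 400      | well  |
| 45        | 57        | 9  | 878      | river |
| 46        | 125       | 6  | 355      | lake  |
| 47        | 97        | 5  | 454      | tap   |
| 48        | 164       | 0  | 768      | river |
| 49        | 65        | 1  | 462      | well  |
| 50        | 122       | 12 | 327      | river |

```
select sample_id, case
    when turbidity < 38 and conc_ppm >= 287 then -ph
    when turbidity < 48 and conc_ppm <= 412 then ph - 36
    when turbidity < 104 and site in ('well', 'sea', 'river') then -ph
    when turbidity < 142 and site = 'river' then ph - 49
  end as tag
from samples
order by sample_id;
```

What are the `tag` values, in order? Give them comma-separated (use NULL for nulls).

-45, NULL, -41, NULL, NULL, -9, NULL, NULL, NULL, -1, -37

sample_id=40: turbidity < 142 and site = 'river' → -45
sample_id=41: (no match → NULL) → NULL
sample_id=42: turbidity < 142 and site = 'river' → -41
sample_id=43: (no match → NULL) → NULL
sample_id=44: (no match → NULL) → NULL
sample_id=45: turbidity < 104 and site in ('well', 'sea', 'river') → -9
sample_id=46: (no match → NULL) → NULL
sample_id=47: (no match → NULL) → NULL
sample_id=48: (no match → NULL) → NULL
sample_id=49: turbidity < 104 and site in ('well', 'sea', 'river') → -1
sample_id=50: turbidity < 142 and site = 'river' → -37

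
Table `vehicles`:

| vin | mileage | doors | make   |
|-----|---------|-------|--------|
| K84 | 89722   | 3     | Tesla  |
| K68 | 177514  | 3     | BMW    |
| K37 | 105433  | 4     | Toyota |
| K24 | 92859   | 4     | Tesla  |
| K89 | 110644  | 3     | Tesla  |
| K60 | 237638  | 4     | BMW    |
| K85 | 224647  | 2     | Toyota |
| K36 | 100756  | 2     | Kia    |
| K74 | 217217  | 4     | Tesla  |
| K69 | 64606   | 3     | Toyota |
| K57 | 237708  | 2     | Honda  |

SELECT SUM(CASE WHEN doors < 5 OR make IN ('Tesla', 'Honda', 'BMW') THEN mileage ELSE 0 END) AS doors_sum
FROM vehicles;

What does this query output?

1658744

vin=K84: ✓ → 89722
vin=K68: ✓ → 177514
vin=K37: ✓ → 105433
vin=K24: ✓ → 92859
vin=K89: ✓ → 110644
vin=K60: ✓ → 237638
vin=K85: ✓ → 224647
vin=K36: ✓ → 100756
vin=K74: ✓ → 217217
vin=K69: ✓ → 64606
vin=K57: ✓ → 237708
doors_sum = 89722 + 177514 + 105433 + 92859 + 110644 + 237638 + 224647 + 100756 + 217217 + 64606 + 237708 = 1658744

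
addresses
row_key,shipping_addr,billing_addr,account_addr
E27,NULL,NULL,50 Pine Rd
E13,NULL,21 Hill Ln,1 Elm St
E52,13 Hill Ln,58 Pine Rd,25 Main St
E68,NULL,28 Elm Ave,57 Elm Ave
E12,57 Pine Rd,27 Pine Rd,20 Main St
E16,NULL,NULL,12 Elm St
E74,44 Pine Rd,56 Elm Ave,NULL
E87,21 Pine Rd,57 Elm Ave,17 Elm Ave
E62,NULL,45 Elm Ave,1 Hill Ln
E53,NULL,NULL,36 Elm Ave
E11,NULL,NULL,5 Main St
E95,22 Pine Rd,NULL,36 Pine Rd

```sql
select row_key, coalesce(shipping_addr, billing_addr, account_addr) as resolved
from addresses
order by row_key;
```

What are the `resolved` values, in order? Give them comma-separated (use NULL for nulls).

5 Main St, 57 Pine Rd, 21 Hill Ln, 12 Elm St, 50 Pine Rd, 13 Hill Ln, 36 Elm Ave, 45 Elm Ave, 28 Elm Ave, 44 Pine Rd, 21 Pine Rd, 22 Pine Rd

row_key=E11: shipping_addr=NULL, billing_addr=NULL, account_addr=5 Main St → 5 Main St
row_key=E12: shipping_addr=57 Pine Rd → 57 Pine Rd
row_key=E13: shipping_addr=NULL, billing_addr=21 Hill Ln → 21 Hill Ln
row_key=E16: shipping_addr=NULL, billing_addr=NULL, account_addr=12 Elm St → 12 Elm St
row_key=E27: shipping_addr=NULL, billing_addr=NULL, account_addr=50 Pine Rd → 50 Pine Rd
row_key=E52: shipping_addr=13 Hill Ln → 13 Hill Ln
row_key=E53: shipping_addr=NULL, billing_addr=NULL, account_addr=36 Elm Ave → 36 Elm Ave
row_key=E62: shipping_addr=NULL, billing_addr=45 Elm Ave → 45 Elm Ave
row_key=E68: shipping_addr=NULL, billing_addr=28 Elm Ave → 28 Elm Ave
row_key=E74: shipping_addr=44 Pine Rd → 44 Pine Rd
row_key=E87: shipping_addr=21 Pine Rd → 21 Pine Rd
row_key=E95: shipping_addr=22 Pine Rd → 22 Pine Rd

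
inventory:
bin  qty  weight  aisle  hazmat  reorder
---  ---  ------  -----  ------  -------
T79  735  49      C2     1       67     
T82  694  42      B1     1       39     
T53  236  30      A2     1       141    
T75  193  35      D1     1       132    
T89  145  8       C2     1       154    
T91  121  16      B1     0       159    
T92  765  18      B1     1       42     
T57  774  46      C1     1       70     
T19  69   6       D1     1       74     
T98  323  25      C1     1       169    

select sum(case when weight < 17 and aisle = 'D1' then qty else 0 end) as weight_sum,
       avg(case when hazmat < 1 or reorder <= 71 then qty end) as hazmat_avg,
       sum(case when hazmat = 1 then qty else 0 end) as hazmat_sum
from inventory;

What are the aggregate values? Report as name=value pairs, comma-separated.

[weight_sum: weight < 17 and aisle = 'D1']
bin=T79: ✗
bin=T82: ✗
bin=T53: ✗
bin=T75: ✗
bin=T89: ✗
bin=T91: ✗
bin=T92: ✗
bin=T57: ✗
bin=T19: ✓ → 69
bin=T98: ✗
weight_sum = 69
—
[hazmat_avg: hazmat < 1 or reorder <= 71]
bin=T79: ✓ → 735
bin=T82: ✓ → 694
bin=T53: ✗
bin=T75: ✗
bin=T89: ✗
bin=T91: ✓ → 121
bin=T92: ✓ → 765
bin=T57: ✓ → 774
bin=T19: ✗
bin=T98: ✗
hazmat_avg = (735 + 694 + 121 + 765 + 774) / 5 = 617.8
—
[hazmat_sum: hazmat = 1]
bin=T79: ✓ → 735
bin=T82: ✓ → 694
bin=T53: ✓ → 236
bin=T75: ✓ → 193
bin=T89: ✓ → 145
bin=T91: ✗
bin=T92: ✓ → 765
bin=T57: ✓ → 774
bin=T19: ✓ → 69
bin=T98: ✓ → 323
hazmat_sum = 735 + 694 + 236 + 193 + 145 + 765 + 774 + 69 + 323 = 3934

weight_sum=69, hazmat_avg=617.8, hazmat_sum=3934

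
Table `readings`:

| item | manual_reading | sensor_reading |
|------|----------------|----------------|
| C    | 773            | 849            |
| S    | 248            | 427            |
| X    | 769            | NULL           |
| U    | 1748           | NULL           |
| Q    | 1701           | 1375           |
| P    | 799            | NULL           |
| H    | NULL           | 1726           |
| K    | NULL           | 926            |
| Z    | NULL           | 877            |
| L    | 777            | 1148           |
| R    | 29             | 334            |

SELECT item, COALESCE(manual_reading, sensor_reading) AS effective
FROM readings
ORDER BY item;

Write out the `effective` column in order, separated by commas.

773, 1726, 926, 777, 799, 1701, 29, 248, 1748, 769, 877

item=C: manual_reading=773 → 773
item=H: manual_reading=NULL, sensor_reading=1726 → 1726
item=K: manual_reading=NULL, sensor_reading=926 → 926
item=L: manual_reading=777 → 777
item=P: manual_reading=799 → 799
item=Q: manual_reading=1701 → 1701
item=R: manual_reading=29 → 29
item=S: manual_reading=248 → 248
item=U: manual_reading=1748 → 1748
item=X: manual_reading=769 → 769
item=Z: manual_reading=NULL, sensor_reading=877 → 877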